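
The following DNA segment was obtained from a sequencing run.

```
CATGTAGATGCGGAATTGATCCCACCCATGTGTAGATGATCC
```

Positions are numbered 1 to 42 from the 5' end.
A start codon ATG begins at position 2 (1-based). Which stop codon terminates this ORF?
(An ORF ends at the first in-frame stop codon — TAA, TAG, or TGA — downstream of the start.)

TAG

Codons from position 2: ATG (2–4), TAG (5–7).
The first in-frame stop codon is TAG.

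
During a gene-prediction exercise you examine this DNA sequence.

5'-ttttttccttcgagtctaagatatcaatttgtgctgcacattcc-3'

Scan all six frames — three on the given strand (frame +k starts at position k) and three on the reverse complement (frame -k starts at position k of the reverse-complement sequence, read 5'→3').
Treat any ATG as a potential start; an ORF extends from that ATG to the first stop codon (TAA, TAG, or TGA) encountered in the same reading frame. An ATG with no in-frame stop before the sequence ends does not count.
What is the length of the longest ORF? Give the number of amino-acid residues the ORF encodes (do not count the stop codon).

Reverse complement (5'→3'): GGAATGTGCAGCACAAATTGATATCTTAGACTCGAAGGAAAAAA
Frame +1: TTT TTT CCT TCG AGT CTA AGA TAT CAA TTT GTG CTG CAC ATT — no ATG→stop ORF.
Frame +2: TTT TTC CTT CGA GTC TAA GAT ATC AAT TTG TGC TGC ACA TTC — no ATG→stop ORF.
Frame +3: TTT TCC TTC GAG TCT AAG ATA TCA ATT TGT GCT GCA CAT TCC — no ATG→stop ORF.
Frame -1: GGA ATG TGC AGC ACA AAT TGA TAT CTT AGA CTC GAA GGA AAA — ATG at 4, stop TGA at 19 → 18 nt.
Frame -2: GAA TGT GCA GCA CAA ATT GAT ATC TTA GAC TCG AAG GAA AAA — no ATG→stop ORF.
Frame -3: AAT GTG CAG CAC AAA TTG ATA TCT TAG ACT CGA AGG AAA AAA — no ATG→stop ORF.
Longest: frame -1, positions 4–21, 18 nt = 6 codons = 5 aa. → 5 amino acids.

5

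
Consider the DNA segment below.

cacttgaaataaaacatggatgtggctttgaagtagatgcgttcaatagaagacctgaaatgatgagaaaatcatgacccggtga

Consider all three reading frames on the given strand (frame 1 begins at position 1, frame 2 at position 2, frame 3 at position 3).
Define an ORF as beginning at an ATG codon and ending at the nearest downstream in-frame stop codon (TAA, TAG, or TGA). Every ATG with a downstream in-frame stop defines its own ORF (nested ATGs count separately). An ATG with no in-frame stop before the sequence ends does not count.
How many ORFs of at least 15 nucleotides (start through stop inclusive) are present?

4

Frame 1: CAC TTG AAA TAA AAC ATG GAT GTG GCT TTG AAG TAG ATG CGT TCA ATA GAA GAC CTG AAA TGA TGA GAA AAT CAT GAC CCG GTG — ATG at 16, stop TAG at 34 → 21 nt; ATG at 37, stop TGA at 61 → 27 nt.
Frame 2: ACT TGA AAT AAA ACA TGG ATG TGG CTT TGA AGT AGA TGC GTT CAA TAG AAG ACC TGA AAT GAT GAG AAA ATC ATG ACC CGG TGA — ATG at 20, stop TGA at 29 → 12 nt; ATG at 74, stop TGA at 83 → 12 nt.
Frame 3: CTT GAA ATA AAA CAT GGA TGT GGC TTT GAA GTA GAT GCG TTC AAT AGA AGA CCT GAA ATG ATG AGA AAA TCA TGA CCC GGT — ATG at 60, stop TGA at 75 → 18 nt; ATG at 63, stop TGA at 75 → 15 nt.
ORFs ≥ 15 nucleotides: frame 1 16–36 (21 nucleotides), frame 1 37–63 (27 nucleotides), frame 3 60–77 (18 nucleotides), frame 3 63–77 (15 nucleotides). Count = 4.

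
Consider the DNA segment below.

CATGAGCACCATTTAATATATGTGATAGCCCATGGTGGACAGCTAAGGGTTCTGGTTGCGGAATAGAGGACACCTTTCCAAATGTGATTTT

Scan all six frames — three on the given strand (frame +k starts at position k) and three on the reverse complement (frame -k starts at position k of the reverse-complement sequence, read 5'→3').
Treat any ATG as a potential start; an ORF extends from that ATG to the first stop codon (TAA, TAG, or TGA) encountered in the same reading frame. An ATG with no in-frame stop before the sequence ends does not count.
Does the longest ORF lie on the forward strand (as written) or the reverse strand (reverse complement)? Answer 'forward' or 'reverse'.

Reverse complement (5'→3'): AAAATCACATTTGGAAAGGTGTCCTCTATTCCGCAACCAGAACCCTTAGCTGTCCACCATGGGCTATCACATATATTAAATGGTGCTCATG
Frame +1: CAT GAG CAC CAT TTA ATA TAT GTG ATA GCC CAT GGT GGA CAG CTA AGG GTT CTG GTT GCG GAA TAG AGG ACA CCT TTC CAA ATG TGA TTT — ATG at 82, stop TGA at 85 → 6 nt.
Frame +2: ATG AGC ACC ATT TAA TAT ATG TGA TAG CCC ATG GTG GAC AGC TAA GGG TTC TGG TTG CGG AAT AGA GGA CAC CTT TCC AAA TGT GAT TTT — ATG at 2, stop TAA at 14 → 15 nt; ATG at 20, stop TGA at 23 → 6 nt; ATG at 32, stop TAA at 44 → 15 nt.
Frame +3: TGA GCA CCA TTT AAT ATA TGT GAT AGC CCA TGG TGG ACA GCT AAG GGT TCT GGT TGC GGA ATA GAG GAC ACC TTT CCA AAT GTG ATT — no ATG→stop ORF.
Frame -1: AAA ATC ACA TTT GGA AAG GTG TCC TCT ATT CCG CAA CCA GAA CCC TTA GCT GTC CAC CAT GGG CTA TCA CAT ATA TTA AAT GGT GCT CAT — no ATG→stop ORF.
Frame -2: AAA TCA CAT TTG GAA AGG TGT CCT CTA TTC CGC AAC CAG AAC CCT TAG CTG TCC ACC ATG GGC TAT CAC ATA TAT TAA ATG GTG CTC ATG — ATG at 59, stop TAA at 77 → 21 nt.
Frame -3: AAT CAC ATT TGG AAA GGT GTC CTC TAT TCC GCA ACC AGA ACC CTT AGC TGT CCA CCA TGG GCT ATC ACA TAT ATT AAA TGG TGC TCA — no ATG→stop ORF.
Forward-strand max 15 nt; reverse-strand max 21 nt. The reverse strand has the longer ORF.

reverse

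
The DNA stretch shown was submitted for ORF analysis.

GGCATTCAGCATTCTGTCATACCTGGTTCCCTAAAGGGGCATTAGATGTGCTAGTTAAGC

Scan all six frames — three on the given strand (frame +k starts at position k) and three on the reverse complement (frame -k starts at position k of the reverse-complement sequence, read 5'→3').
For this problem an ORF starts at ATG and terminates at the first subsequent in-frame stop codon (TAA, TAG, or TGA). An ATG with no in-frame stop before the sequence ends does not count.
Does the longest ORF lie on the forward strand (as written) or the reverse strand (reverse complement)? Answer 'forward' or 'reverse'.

reverse

Reverse complement (5'→3'): GCTTAACTAGCACATCTAATGCCCCTTTAGGGAACCAGGTATGACAGAATGCTGAATGCC
Frame +1: GGC ATT CAG CAT TCT GTC ATA CCT GGT TCC CTA AAG GGG CAT TAG ATG TGC TAG TTA AGC — ATG at 46, stop TAG at 52 → 9 nt.
Frame +2: GCA TTC AGC ATT CTG TCA TAC CTG GTT CCC TAA AGG GGC ATT AGA TGT GCT AGT TAA — no ATG→stop ORF.
Frame +3: CAT TCA GCA TTC TGT CAT ACC TGG TTC CCT AAA GGG GCA TTA GAT GTG CTA GTT AAG — no ATG→stop ORF.
Frame -1: GCT TAA CTA GCA CAT CTA ATG CCC CTT TAG GGA ACC AGG TAT GAC AGA ATG CTG AAT GCC — ATG at 19, stop TAG at 28 → 12 nt.
Frame -2: CTT AAC TAG CAC ATC TAA TGC CCC TTT AGG GAA CCA GGT ATG ACA GAA TGC TGA ATG — ATG at 41, stop TGA at 53 → 15 nt.
Frame -3: TTA ACT AGC ACA TCT AAT GCC CCT TTA GGG AAC CAG GTA TGA CAG AAT GCT GAA TGC — no ATG→stop ORF.
Forward-strand max 9 nt; reverse-strand max 15 nt. The reverse strand has the longer ORF.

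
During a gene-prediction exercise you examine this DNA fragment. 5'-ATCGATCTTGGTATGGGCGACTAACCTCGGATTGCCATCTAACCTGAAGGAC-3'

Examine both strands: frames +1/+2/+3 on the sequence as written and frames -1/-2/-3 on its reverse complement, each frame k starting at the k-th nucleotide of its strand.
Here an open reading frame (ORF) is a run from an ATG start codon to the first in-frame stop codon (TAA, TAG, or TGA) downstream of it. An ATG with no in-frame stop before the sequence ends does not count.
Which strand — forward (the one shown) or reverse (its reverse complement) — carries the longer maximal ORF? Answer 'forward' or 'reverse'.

reverse

Reverse complement (5'→3'): GTCCTTCAGGTTAGATGGCAATCCGAGGTTAGTCGCCCATACCAAGATCGAT
Frame +1: ATC GAT CTT GGT ATG GGC GAC TAA CCT CGG ATT GCC ATC TAA CCT GAA GGA — ATG at 13, stop TAA at 22 → 12 nt.
Frame +2: TCG ATC TTG GTA TGG GCG ACT AAC CTC GGA TTG CCA TCT AAC CTG AAG GAC — no ATG→stop ORF.
Frame +3: CGA TCT TGG TAT GGG CGA CTA ACC TCG GAT TGC CAT CTA ACC TGA AGG — no ATG→stop ORF.
Frame -1: GTC CTT CAG GTT AGA TGG CAA TCC GAG GTT AGT CGC CCA TAC CAA GAT CGA — no ATG→stop ORF.
Frame -2: TCC TTC AGG TTA GAT GGC AAT CCG AGG TTA GTC GCC CAT ACC AAG ATC GAT — no ATG→stop ORF.
Frame -3: CCT TCA GGT TAG ATG GCA ATC CGA GGT TAG TCG CCC ATA CCA AGA TCG — ATG at 15, stop TAG at 30 → 18 nt.
Forward-strand max 12 nt; reverse-strand max 18 nt. The reverse strand has the longer ORF.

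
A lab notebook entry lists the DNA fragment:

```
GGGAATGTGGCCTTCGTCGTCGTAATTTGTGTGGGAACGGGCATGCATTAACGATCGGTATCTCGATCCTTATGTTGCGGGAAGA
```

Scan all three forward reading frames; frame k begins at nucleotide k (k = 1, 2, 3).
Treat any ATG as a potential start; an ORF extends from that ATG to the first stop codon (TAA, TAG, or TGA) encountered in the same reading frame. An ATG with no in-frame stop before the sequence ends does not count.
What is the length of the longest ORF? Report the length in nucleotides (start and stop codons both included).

Frame 1: GGG AAT GTG GCC TTC GTC GTC GTA ATT TGT GTG GGA ACG GGC ATG CAT TAA CGA TCG GTA TCT CGA TCC TTA TGT TGC GGG AAG — ATG at 43, stop TAA at 49 → 9 nt.
Frame 2: GGA ATG TGG CCT TCG TCG TCG TAA TTT GTG TGG GAA CGG GCA TGC ATT AAC GAT CGG TAT CTC GAT CCT TAT GTT GCG GGA AGA — ATG at 5, stop TAA at 23 → 21 nt.
Frame 3: GAA TGT GGC CTT CGT CGT CGT AAT TTG TGT GGG AAC GGG CAT GCA TTA ACG ATC GGT ATC TCG ATC CTT ATG TTG CGG GAA — no ATG→stop ORF.
Longest: frame 2, positions 5–25, 21 nt = 7 codons = 6 aa. → 21 nucleotides.

21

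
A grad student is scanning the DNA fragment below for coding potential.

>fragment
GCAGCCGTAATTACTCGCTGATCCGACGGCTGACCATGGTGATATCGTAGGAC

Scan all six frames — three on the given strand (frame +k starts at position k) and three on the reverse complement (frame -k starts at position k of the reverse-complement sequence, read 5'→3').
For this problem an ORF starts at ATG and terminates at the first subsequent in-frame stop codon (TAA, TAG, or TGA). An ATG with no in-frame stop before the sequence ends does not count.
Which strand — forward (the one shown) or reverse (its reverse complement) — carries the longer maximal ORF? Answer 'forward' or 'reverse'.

Reverse complement (5'→3'): GTCCTACGATATCACCATGGTCAGCCGTCGGATCAGCGAGTAATTACGGCTGC
Frame +1: GCA GCC GTA ATT ACT CGC TGA TCC GAC GGC TGA CCA TGG TGA TAT CGT AGG — no ATG→stop ORF.
Frame +2: CAG CCG TAA TTA CTC GCT GAT CCG ACG GCT GAC CAT GGT GAT ATC GTA GGA — no ATG→stop ORF.
Frame +3: AGC CGT AAT TAC TCG CTG ATC CGA CGG CTG ACC ATG GTG ATA TCG TAG GAC — ATG at 36, stop TAG at 48 → 15 nt.
Frame -1: GTC CTA CGA TAT CAC CAT GGT CAG CCG TCG GAT CAG CGA GTA ATT ACG GCT — no ATG→stop ORF.
Frame -2: TCC TAC GAT ATC ACC ATG GTC AGC CGT CGG ATC AGC GAG TAA TTA CGG CTG — ATG at 17, stop TAA at 41 → 27 nt.
Frame -3: CCT ACG ATA TCA CCA TGG TCA GCC GTC GGA TCA GCG AGT AAT TAC GGC TGC — no ATG→stop ORF.
Forward-strand max 15 nt; reverse-strand max 27 nt. The reverse strand has the longer ORF.

reverse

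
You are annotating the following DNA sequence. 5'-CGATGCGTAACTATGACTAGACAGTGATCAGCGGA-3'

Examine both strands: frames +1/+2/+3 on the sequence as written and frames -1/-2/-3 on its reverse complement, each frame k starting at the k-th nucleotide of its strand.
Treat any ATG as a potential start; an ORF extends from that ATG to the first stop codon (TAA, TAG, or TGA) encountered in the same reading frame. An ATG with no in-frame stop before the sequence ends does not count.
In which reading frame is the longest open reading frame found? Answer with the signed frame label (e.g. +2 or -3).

+3

Reverse complement (5'→3'): TCCGCTGATCACTGTCTAGTCATAGTTACGCATCG
Frame +1: CGA TGC GTA ACT ATG ACT AGA CAG TGA TCA GCG — ATG at 13, stop TGA at 25 → 15 nt.
Frame +2: GAT GCG TAA CTA TGA CTA GAC AGT GAT CAG CGG — no ATG→stop ORF.
Frame +3: ATG CGT AAC TAT GAC TAG ACA GTG ATC AGC GGA — ATG at 3, stop TAG at 18 → 18 nt.
Frame -1: TCC GCT GAT CAC TGT CTA GTC ATA GTT ACG CAT — no ATG→stop ORF.
Frame -2: CCG CTG ATC ACT GTC TAG TCA TAG TTA CGC ATC — no ATG→stop ORF.
Frame -3: CGC TGA TCA CTG TCT AGT CAT AGT TAC GCA TCG — no ATG→stop ORF.
Longest ORF is 18 nt in frame +3 (positions 3–20).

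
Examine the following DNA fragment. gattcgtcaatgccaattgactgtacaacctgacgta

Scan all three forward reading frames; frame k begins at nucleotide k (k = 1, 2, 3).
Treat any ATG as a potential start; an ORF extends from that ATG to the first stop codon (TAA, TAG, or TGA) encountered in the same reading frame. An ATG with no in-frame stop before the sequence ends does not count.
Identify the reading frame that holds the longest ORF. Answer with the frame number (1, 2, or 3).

Frame 1: GAT TCG TCA ATG CCA ATT GAC TGT ACA ACC TGA CGT — ATG at 10, stop TGA at 31 → 24 nt.
Frame 2: ATT CGT CAA TGC CAA TTG ACT GTA CAA CCT GAC GTA — no ATG→stop ORF.
Frame 3: TTC GTC AAT GCC AAT TGA CTG TAC AAC CTG ACG — no ATG→stop ORF.
Longest ORF is 24 nt in frame 1 (positions 10–33).

1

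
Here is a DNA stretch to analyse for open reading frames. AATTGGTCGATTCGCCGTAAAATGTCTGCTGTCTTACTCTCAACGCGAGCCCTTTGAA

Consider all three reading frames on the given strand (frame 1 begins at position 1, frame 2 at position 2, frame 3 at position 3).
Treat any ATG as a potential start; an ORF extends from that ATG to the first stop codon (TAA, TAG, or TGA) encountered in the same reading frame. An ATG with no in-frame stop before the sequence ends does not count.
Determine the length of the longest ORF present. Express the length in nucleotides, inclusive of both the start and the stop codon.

36

Frame 1: AAT TGG TCG ATT CGC CGT AAA ATG TCT GCT GTC TTA CTC TCA ACG CGA GCC CTT TGA — ATG at 22, stop TGA at 55 → 36 nt.
Frame 2: ATT GGT CGA TTC GCC GTA AAA TGT CTG CTG TCT TAC TCT CAA CGC GAG CCC TTT GAA — no ATG→stop ORF.
Frame 3: TTG GTC GAT TCG CCG TAA AAT GTC TGC TGT CTT ACT CTC AAC GCG AGC CCT TTG — no ATG→stop ORF.
Longest: frame 1, positions 22–57, 36 nt = 12 codons = 11 aa. → 36 nucleotides.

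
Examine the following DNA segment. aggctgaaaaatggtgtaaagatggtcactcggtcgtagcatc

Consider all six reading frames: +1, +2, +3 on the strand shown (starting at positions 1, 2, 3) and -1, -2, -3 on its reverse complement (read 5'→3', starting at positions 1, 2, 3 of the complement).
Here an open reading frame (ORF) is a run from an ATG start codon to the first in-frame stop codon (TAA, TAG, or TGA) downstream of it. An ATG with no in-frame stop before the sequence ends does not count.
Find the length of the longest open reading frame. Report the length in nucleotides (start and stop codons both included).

Reverse complement (5'→3'): GATGCTACGACCGAGTGACCATCTTTACACCATTTTTCAGCCT
Frame +1: AGG CTG AAA AAT GGT GTA AAG ATG GTC ACT CGG TCG TAG CAT — ATG at 22, stop TAG at 37 → 18 nt.
Frame +2: GGC TGA AAA ATG GTG TAA AGA TGG TCA CTC GGT CGT AGC ATC — ATG at 11, stop TAA at 17 → 9 nt.
Frame +3: GCT GAA AAA TGG TGT AAA GAT GGT CAC TCG GTC GTA GCA — no ATG→stop ORF.
Frame -1: GAT GCT ACG ACC GAG TGA CCA TCT TTA CAC CAT TTT TCA GCC — no ATG→stop ORF.
Frame -2: ATG CTA CGA CCG AGT GAC CAT CTT TAC ACC ATT TTT CAG CCT — no ATG→stop ORF.
Frame -3: TGC TAC GAC CGA GTG ACC ATC TTT ACA CCA TTT TTC AGC — no ATG→stop ORF.
Longest: frame +1, positions 22–39, 18 nt = 6 codons = 5 aa. → 18 nucleotides.

18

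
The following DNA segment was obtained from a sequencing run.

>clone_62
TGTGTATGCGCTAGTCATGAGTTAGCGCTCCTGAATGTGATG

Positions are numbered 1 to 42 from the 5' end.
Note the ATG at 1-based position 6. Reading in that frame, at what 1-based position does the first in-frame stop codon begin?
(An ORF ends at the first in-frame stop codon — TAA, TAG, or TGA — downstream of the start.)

Codons from position 6: ATG (6–8), CGC (9–11), TAG (12–14).
TAG is a stop codon; it begins at position 12.

12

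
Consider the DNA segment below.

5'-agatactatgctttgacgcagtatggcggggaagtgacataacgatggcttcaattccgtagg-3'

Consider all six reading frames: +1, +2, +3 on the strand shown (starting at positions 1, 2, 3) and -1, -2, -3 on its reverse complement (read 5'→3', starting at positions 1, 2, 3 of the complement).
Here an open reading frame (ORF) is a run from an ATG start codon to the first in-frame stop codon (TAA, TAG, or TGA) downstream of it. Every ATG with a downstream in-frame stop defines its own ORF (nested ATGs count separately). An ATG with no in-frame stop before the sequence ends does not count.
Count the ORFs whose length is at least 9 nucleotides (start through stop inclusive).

3

Reverse complement (5'→3'): CCTACGGAATTGAAGCCATCGTTATGTCACTTCCCCGCCATACTGCGTCAAAGCATAGTATCT
Frame +1: AGA TAC TAT GCT TTG ACG CAG TAT GGC GGG GAA GTG ACA TAA CGA TGG CTT CAA TTC CGT AGG — no ATG→stop ORF.
Frame +2: GAT ACT ATG CTT TGA CGC AGT ATG GCG GGG AAG TGA CAT AAC GAT GGC TTC AAT TCC GTA — ATG at 8, stop TGA at 14 → 9 nt; ATG at 23, stop TGA at 35 → 15 nt.
Frame +3: ATA CTA TGC TTT GAC GCA GTA TGG CGG GGA AGT GAC ATA ACG ATG GCT TCA ATT CCG TAG — ATG at 45, stop TAG at 60 → 18 nt.
Frame -1: CCT ACG GAA TTG AAG CCA TCG TTA TGT CAC TTC CCC GCC ATA CTG CGT CAA AGC ATA GTA TCT — no ATG→stop ORF.
Frame -2: CTA CGG AAT TGA AGC CAT CGT TAT GTC ACT TCC CCG CCA TAC TGC GTC AAA GCA TAG TAT — no ATG→stop ORF.
Frame -3: TAC GGA ATT GAA GCC ATC GTT ATG TCA CTT CCC CGC CAT ACT GCG TCA AAG CAT AGT ATC — no ATG→stop ORF.
ORFs ≥ 9 nucleotides: frame +2 8–16 (9 nucleotides), frame +2 23–37 (15 nucleotides), frame +3 45–62 (18 nucleotides). Count = 3.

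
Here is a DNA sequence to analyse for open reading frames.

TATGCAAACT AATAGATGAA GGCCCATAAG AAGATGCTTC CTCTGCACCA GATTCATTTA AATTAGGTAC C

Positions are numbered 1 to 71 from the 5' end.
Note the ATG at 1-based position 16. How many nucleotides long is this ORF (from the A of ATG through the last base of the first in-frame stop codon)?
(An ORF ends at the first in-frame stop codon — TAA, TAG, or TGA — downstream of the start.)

51

Codons from position 16: ATG (16–18), AAG (19–21), GCC (22–24), CAT (25–27), AAG (28–30), AAG (31–33), ATG (34–36), CTT (37–39), CCT (40–42), CTG (43–45), CAC (46–48), CAG (49–51), ATT (52–54), CAT (55–57), TTA (58–60), AAT (61–63), TAG (64–66).
TAG is the first in-frame stop; ORF spans 16–66, 51 nucleotides.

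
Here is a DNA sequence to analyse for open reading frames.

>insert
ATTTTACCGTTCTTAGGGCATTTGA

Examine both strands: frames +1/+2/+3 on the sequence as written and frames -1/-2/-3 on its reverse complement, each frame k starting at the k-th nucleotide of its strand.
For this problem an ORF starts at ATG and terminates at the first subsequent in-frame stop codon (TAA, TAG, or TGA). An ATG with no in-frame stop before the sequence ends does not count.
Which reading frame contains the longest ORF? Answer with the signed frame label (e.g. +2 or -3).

-2

Reverse complement (5'→3'): TCAAATGCCCTAAGAACGGTAAAAT
Frame +1: ATT TTA CCG TTC TTA GGG CAT TTG — no ATG→stop ORF.
Frame +2: TTT TAC CGT TCT TAG GGC ATT TGA — no ATG→stop ORF.
Frame +3: TTT ACC GTT CTT AGG GCA TTT — no ATG→stop ORF.
Frame -1: TCA AAT GCC CTA AGA ACG GTA AAA — no ATG→stop ORF.
Frame -2: CAA ATG CCC TAA GAA CGG TAA AAT — ATG at 5, stop TAA at 11 → 9 nt.
Frame -3: AAA TGC CCT AAG AAC GGT AAA — no ATG→stop ORF.
Longest ORF is 9 nt in frame -2 (positions 5–13).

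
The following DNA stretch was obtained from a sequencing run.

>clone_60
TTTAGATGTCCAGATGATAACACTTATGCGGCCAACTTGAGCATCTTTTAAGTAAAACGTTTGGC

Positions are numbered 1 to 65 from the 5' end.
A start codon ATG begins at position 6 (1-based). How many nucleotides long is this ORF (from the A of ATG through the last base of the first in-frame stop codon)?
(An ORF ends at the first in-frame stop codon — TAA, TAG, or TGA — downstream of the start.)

Codons from position 6: ATG (6–8), TCC (9–11), AGA (12–14), TGA (15–17).
TGA is the first in-frame stop; ORF spans 6–17, 12 nucleotides.

12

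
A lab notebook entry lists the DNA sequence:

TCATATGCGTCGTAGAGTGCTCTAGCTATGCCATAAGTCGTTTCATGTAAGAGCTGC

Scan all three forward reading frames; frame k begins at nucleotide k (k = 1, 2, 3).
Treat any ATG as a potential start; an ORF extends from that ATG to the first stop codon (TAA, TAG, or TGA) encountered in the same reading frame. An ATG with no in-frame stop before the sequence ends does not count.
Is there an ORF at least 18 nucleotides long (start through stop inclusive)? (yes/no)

yes

Frame 1: TCA TAT GCG TCG TAG AGT GCT CTA GCT ATG CCA TAA GTC GTT TCA TGT AAG AGC TGC — ATG at 28, stop TAA at 34 → 9 nt.
Frame 2: CAT ATG CGT CGT AGA GTG CTC TAG CTA TGC CAT AAG TCG TTT CAT GTA AGA GCT — ATG at 5, stop TAG at 23 → 21 nt.
Frame 3: ATA TGC GTC GTA GAG TGC TCT AGC TAT GCC ATA AGT CGT TTC ATG TAA GAG CTG — ATG at 45, stop TAA at 48 → 6 nt.
Frame 2 has an ORF of 21 nucleotides (positions 5–25) ≥ 18, so yes.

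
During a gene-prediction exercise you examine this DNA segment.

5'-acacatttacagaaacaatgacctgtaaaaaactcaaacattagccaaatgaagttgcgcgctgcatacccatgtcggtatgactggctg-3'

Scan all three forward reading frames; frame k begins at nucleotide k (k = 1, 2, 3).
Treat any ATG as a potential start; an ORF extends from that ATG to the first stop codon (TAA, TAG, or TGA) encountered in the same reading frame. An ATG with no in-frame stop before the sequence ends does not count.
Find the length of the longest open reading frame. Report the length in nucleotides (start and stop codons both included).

27

Frame 1: ACA CAT TTA CAG AAA CAA TGA CCT GTA AAA AAC TCA AAC ATT AGC CAA ATG AAG TTG CGC GCT GCA TAC CCA TGT CGG TAT GAC TGG CTG — no ATG→stop ORF.
Frame 2: CAC ATT TAC AGA AAC AAT GAC CTG TAA AAA ACT CAA ACA TTA GCC AAA TGA AGT TGC GCG CTG CAT ACC CAT GTC GGT ATG ACT GGC — no ATG→stop ORF.
Frame 3: ACA TTT ACA GAA ACA ATG ACC TGT AAA AAA CTC AAA CAT TAG CCA AAT GAA GTT GCG CGC TGC ATA CCC ATG TCG GTA TGA CTG GCT — ATG at 18, stop TAG at 42 → 27 nt; ATG at 72, stop TGA at 81 → 12 nt.
Longest: frame 3, positions 18–44, 27 nt = 9 codons = 8 aa. → 27 nucleotides.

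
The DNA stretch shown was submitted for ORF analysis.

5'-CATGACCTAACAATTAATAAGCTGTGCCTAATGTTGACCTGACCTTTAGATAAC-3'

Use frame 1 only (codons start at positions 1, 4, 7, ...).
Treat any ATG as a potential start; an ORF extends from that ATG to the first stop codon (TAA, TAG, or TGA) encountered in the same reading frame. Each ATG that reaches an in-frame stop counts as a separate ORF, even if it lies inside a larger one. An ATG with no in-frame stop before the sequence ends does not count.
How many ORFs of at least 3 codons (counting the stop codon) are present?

1

Frame 1: CAT GAC CTA ACA ATT AAT AAG CTG TGC CTA ATG TTG ACC TGA CCT TTA GAT AAC — ATG at 31, stop TGA at 40 → 12 nt.
ORFs ≥ 3 codons: frame 1 31–42 (4 codons). Count = 1.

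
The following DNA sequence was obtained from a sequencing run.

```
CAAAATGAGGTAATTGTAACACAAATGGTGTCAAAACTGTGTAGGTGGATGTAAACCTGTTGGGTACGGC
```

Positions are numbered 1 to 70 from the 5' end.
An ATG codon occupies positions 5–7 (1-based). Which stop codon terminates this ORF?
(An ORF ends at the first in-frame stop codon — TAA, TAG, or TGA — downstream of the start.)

TAA

Codons from position 5: ATG (5–7), AGG (8–10), TAA (11–13).
The first in-frame stop codon is TAA.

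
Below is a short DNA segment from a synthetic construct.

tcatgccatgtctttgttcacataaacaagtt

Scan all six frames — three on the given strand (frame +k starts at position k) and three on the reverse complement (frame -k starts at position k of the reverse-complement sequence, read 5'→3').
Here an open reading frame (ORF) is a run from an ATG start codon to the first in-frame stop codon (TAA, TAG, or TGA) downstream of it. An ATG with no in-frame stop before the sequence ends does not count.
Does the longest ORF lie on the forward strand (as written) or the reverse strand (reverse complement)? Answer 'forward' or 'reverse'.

forward

Reverse complement (5'→3'): AACTTGTTTATGTGAACAAAGACATGGCATGA
Frame +1: TCA TGC CAT GTC TTT GTT CAC ATA AAC AAG — no ATG→stop ORF.
Frame +2: CAT GCC ATG TCT TTG TTC ACA TAA ACA AGT — ATG at 8, stop TAA at 23 → 18 nt.
Frame +3: ATG CCA TGT CTT TGT TCA CAT AAA CAA GTT — no ATG→stop ORF.
Frame -1: AAC TTG TTT ATG TGA ACA AAG ACA TGG CAT — ATG at 10, stop TGA at 13 → 6 nt.
Frame -2: ACT TGT TTA TGT GAA CAA AGA CAT GGC ATG — no ATG→stop ORF.
Frame -3: CTT GTT TAT GTG AAC AAA GAC ATG GCA TGA — ATG at 24, stop TGA at 30 → 9 nt.
Forward-strand max 18 nt; reverse-strand max 9 nt. The forward strand has the longer ORF.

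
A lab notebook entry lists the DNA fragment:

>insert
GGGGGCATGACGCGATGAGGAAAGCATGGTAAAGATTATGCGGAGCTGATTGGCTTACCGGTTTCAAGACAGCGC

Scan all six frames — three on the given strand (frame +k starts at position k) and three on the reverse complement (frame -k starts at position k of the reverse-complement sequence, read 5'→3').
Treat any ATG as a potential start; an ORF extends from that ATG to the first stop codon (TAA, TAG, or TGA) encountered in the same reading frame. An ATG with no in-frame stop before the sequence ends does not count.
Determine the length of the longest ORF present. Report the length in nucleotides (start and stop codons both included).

24

Reverse complement (5'→3'): GCGCTGTCTTGAAACCGGTAAGCCAATCAGCTCCGCATAATCTTTACCATGCTTTCCTCATCGCGTCATGCCCCC
Frame +1: GGG GGC ATG ACG CGA TGA GGA AAG CAT GGT AAA GAT TAT GCG GAG CTG ATT GGC TTA CCG GTT TCA AGA CAG CGC — ATG at 7, stop TGA at 16 → 12 nt.
Frame +2: GGG GCA TGA CGC GAT GAG GAA AGC ATG GTA AAG ATT ATG CGG AGC TGA TTG GCT TAC CGG TTT CAA GAC AGC — ATG at 26, stop TGA at 47 → 24 nt; ATG at 38, stop TGA at 47 → 12 nt.
Frame +3: GGG CAT GAC GCG ATG AGG AAA GCA TGG TAA AGA TTA TGC GGA GCT GAT TGG CTT ACC GGT TTC AAG ACA GCG — ATG at 15, stop TAA at 30 → 18 nt.
Frame -1: GCG CTG TCT TGA AAC CGG TAA GCC AAT CAG CTC CGC ATA ATC TTT ACC ATG CTT TCC TCA TCG CGT CAT GCC CCC — no ATG→stop ORF.
Frame -2: CGC TGT CTT GAA ACC GGT AAG CCA ATC AGC TCC GCA TAA TCT TTA CCA TGC TTT CCT CAT CGC GTC ATG CCC — no ATG→stop ORF.
Frame -3: GCT GTC TTG AAA CCG GTA AGC CAA TCA GCT CCG CAT AAT CTT TAC CAT GCT TTC CTC ATC GCG TCA TGC CCC — no ATG→stop ORF.
Longest: frame +2, positions 26–49, 24 nt = 8 codons = 7 aa. → 24 nucleotides.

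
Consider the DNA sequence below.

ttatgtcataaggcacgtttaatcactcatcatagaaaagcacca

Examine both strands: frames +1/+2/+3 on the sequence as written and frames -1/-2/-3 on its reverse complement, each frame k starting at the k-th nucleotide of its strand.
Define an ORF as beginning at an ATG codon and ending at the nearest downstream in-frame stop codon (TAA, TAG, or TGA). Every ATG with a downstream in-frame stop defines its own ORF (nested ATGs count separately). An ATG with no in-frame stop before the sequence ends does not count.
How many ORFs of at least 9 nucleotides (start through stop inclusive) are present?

4

Reverse complement (5'→3'): TGGTGCTTTTCTATGATGAGTGATTAAACGTGCCTTATGACATAA
Frame +1: TTA TGT CAT AAG GCA CGT TTA ATC ACT CAT CAT AGA AAA GCA CCA — no ATG→stop ORF.
Frame +2: TAT GTC ATA AGG CAC GTT TAA TCA CTC ATC ATA GAA AAG CAC — no ATG→stop ORF.
Frame +3: ATG TCA TAA GGC ACG TTT AAT CAC TCA TCA TAG AAA AGC ACC — ATG at 3, stop TAA at 9 → 9 nt.
Frame -1: TGG TGC TTT TCT ATG ATG AGT GAT TAA ACG TGC CTT ATG ACA TAA — ATG at 13, stop TAA at 25 → 15 nt; ATG at 16, stop TAA at 25 → 12 nt; ATG at 37, stop TAA at 43 → 9 nt.
Frame -2: GGT GCT TTT CTA TGA TGA GTG ATT AAA CGT GCC TTA TGA CAT — no ATG→stop ORF.
Frame -3: GTG CTT TTC TAT GAT GAG TGA TTA AAC GTG CCT TAT GAC ATA — no ATG→stop ORF.
ORFs ≥ 9 nucleotides: frame +3 3–11 (9 nucleotides), frame -1 13–27 (15 nucleotides), frame -1 16–27 (12 nucleotides), frame -1 37–45 (9 nucleotides). Count = 4.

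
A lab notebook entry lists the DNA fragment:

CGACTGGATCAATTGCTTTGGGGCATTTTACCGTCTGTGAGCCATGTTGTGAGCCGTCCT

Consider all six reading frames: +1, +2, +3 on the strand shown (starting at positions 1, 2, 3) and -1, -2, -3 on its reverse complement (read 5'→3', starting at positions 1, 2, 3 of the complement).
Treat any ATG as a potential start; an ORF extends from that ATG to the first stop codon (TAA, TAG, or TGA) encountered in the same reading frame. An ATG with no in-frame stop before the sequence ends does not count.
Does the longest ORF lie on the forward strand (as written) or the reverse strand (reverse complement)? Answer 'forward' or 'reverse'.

reverse

Reverse complement (5'→3'): AGGACGGCTCACAACATGGCTCACAGACGGTAAAATGCCCCAAAGCAATTGATCCAGTCG
Frame +1: CGA CTG GAT CAA TTG CTT TGG GGC ATT TTA CCG TCT GTG AGC CAT GTT GTG AGC CGT CCT — no ATG→stop ORF.
Frame +2: GAC TGG ATC AAT TGC TTT GGG GCA TTT TAC CGT CTG TGA GCC ATG TTG TGA GCC GTC — ATG at 44, stop TGA at 50 → 9 nt.
Frame +3: ACT GGA TCA ATT GCT TTG GGG CAT TTT ACC GTC TGT GAG CCA TGT TGT GAG CCG TCC — no ATG→stop ORF.
Frame -1: AGG ACG GCT CAC AAC ATG GCT CAC AGA CGG TAA AAT GCC CCA AAG CAA TTG ATC CAG TCG — ATG at 16, stop TAA at 31 → 18 nt.
Frame -2: GGA CGG CTC ACA ACA TGG CTC ACA GAC GGT AAA ATG CCC CAA AGC AAT TGA TCC AGT — ATG at 35, stop TGA at 50 → 18 nt.
Frame -3: GAC GGC TCA CAA CAT GGC TCA CAG ACG GTA AAA TGC CCC AAA GCA ATT GAT CCA GTC — no ATG→stop ORF.
Forward-strand max 9 nt; reverse-strand max 18 nt. The reverse strand has the longer ORF.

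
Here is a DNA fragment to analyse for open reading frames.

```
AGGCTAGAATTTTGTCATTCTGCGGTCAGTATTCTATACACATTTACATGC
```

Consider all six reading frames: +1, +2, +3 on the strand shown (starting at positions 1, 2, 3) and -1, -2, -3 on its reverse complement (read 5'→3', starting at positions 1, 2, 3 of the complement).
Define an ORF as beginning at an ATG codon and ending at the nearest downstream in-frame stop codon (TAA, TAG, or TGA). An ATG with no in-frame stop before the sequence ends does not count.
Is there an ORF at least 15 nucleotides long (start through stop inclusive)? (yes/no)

yes

Reverse complement (5'→3'): GCATGTAAATGTGTATAGAATACTGACCGCAGAATGACAAAATTCTAGCCT
Frame +1: AGG CTA GAA TTT TGT CAT TCT GCG GTC AGT ATT CTA TAC ACA TTT ACA TGC — no ATG→stop ORF.
Frame +2: GGC TAG AAT TTT GTC ATT CTG CGG TCA GTA TTC TAT ACA CAT TTA CAT — no ATG→stop ORF.
Frame +3: GCT AGA ATT TTG TCA TTC TGC GGT CAG TAT TCT ATA CAC ATT TAC ATG — no ATG→stop ORF.
Frame -1: GCA TGT AAA TGT GTA TAG AAT ACT GAC CGC AGA ATG ACA AAA TTC TAG CCT — ATG at 34, stop TAG at 46 → 15 nt.
Frame -2: CAT GTA AAT GTG TAT AGA ATA CTG ACC GCA GAA TGA CAA AAT TCT AGC — no ATG→stop ORF.
Frame -3: ATG TAA ATG TGT ATA GAA TAC TGA CCG CAG AAT GAC AAA ATT CTA GCC — ATG at 3, stop TAA at 6 → 6 nt; ATG at 9, stop TGA at 24 → 18 nt.
Frame -1 has an ORF of 15 nucleotides (positions 34–48) ≥ 15, so yes.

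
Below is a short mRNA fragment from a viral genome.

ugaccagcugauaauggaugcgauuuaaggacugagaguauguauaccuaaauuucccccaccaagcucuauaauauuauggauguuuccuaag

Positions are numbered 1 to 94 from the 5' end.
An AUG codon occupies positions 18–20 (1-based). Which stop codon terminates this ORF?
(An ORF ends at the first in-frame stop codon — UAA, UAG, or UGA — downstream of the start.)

Codons from position 18: AUG (18–20), CGA (21–23), UUU (24–26), AAG (27–29), GAC (30–32), UGA (33–35).
The first in-frame stop codon is UGA.

UGA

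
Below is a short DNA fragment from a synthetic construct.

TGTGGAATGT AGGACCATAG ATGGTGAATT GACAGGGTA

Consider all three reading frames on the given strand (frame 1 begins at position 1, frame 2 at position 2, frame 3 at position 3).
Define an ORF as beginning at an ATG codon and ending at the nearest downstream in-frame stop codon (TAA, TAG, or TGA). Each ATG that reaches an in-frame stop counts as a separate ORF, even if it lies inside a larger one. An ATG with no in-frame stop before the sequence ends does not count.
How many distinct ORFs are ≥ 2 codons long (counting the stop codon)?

2

Frame 1: TGT GGA ATG TAG GAC CAT AGA TGG TGA ATT GAC AGG GTA — ATG at 7, stop TAG at 10 → 6 nt.
Frame 2: GTG GAA TGT AGG ACC ATA GAT GGT GAA TTG ACA GGG — no ATG→stop ORF.
Frame 3: TGG AAT GTA GGA CCA TAG ATG GTG AAT TGA CAG GGT — ATG at 21, stop TGA at 30 → 12 nt.
ORFs ≥ 2 codons: frame 1 7–12 (2 codons), frame 3 21–32 (4 codons). Count = 2.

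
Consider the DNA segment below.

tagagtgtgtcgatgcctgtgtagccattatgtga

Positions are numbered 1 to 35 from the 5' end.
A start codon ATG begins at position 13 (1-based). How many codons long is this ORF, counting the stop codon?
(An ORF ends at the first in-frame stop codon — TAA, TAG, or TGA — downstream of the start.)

Codons from position 13: ATG (13–15), CCT (16–18), GTG (19–21), TAG (22–24).
TAG is the first in-frame stop; that's 4 codons including the stop.

4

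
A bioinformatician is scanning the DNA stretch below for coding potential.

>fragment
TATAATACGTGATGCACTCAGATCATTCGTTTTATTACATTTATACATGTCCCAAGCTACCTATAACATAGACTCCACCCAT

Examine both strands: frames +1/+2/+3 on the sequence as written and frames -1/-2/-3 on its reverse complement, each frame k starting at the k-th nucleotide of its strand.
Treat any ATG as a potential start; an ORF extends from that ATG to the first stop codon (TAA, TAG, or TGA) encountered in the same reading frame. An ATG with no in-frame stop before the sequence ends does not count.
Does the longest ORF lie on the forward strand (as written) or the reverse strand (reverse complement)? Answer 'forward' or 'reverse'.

Reverse complement (5'→3'): ATGGGTGGAGTCTATGTTATAGGTAGCTTGGGACATGTATAAATGTAATAAAACGAATGATCTGAGTGCATCACGTATTATA
Frame +1: TAT AAT ACG TGA TGC ACT CAG ATC ATT CGT TTT ATT ACA TTT ATA CAT GTC CCA AGC TAC CTA TAA CAT AGA CTC CAC CCA — no ATG→stop ORF.
Frame +2: ATA ATA CGT GAT GCA CTC AGA TCA TTC GTT TTA TTA CAT TTA TAC ATG TCC CAA GCT ACC TAT AAC ATA GAC TCC ACC CAT — no ATG→stop ORF.
Frame +3: TAA TAC GTG ATG CAC TCA GAT CAT TCG TTT TAT TAC ATT TAT ACA TGT CCC AAG CTA CCT ATA ACA TAG ACT CCA CCC — ATG at 12, stop TAG at 69 → 60 nt.
Frame -1: ATG GGT GGA GTC TAT GTT ATA GGT AGC TTG GGA CAT GTA TAA ATG TAA TAA AAC GAA TGA TCT GAG TGC ATC ACG TAT TAT — ATG at 1, stop TAA at 40 → 42 nt; ATG at 43, stop TAA at 46 → 6 nt.
Frame -2: TGG GTG GAG TCT ATG TTA TAG GTA GCT TGG GAC ATG TAT AAA TGT AAT AAA ACG AAT GAT CTG AGT GCA TCA CGT ATT ATA — ATG at 14, stop TAG at 20 → 9 nt.
Frame -3: GGG TGG AGT CTA TGT TAT AGG TAG CTT GGG ACA TGT ATA AAT GTA ATA AAA CGA ATG ATC TGA GTG CAT CAC GTA TTA — ATG at 57, stop TGA at 63 → 9 nt.
Forward-strand max 60 nt; reverse-strand max 42 nt. The forward strand has the longer ORF.

forward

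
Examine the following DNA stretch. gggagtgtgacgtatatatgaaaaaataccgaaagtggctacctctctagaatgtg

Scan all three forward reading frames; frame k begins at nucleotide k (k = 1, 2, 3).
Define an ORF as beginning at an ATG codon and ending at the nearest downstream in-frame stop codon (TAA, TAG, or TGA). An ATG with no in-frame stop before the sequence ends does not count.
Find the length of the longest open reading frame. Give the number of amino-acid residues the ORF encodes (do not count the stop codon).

Frame 1: GGG AGT GTG ACG TAT ATA TGA AAA AAT ACC GAA AGT GGC TAC CTC TCT AGA ATG — no ATG→stop ORF.
Frame 2: GGA GTG TGA CGT ATA TAT GAA AAA ATA CCG AAA GTG GCT ACC TCT CTA GAA TGT — no ATG→stop ORF.
Frame 3: GAG TGT GAC GTA TAT ATG AAA AAA TAC CGA AAG TGG CTA CCT CTC TAG AAT GTG — ATG at 18, stop TAG at 48 → 33 nt.
Longest: frame 3, positions 18–50, 33 nt = 11 codons = 10 aa. → 10 amino acids.

10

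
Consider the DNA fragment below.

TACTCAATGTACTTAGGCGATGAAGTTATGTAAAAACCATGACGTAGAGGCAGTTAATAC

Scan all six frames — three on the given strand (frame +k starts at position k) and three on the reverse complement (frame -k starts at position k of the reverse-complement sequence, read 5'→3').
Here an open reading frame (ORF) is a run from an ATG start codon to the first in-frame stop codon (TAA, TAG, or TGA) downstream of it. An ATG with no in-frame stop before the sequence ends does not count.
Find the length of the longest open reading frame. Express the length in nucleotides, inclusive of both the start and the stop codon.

27

Reverse complement (5'→3'): GTATTAACTGCCTCTACGTCATGGTTTTTACATAACTTCATCGCCTAAGTACATTGAGTA
Frame +1: TAC TCA ATG TAC TTA GGC GAT GAA GTT ATG TAA AAA CCA TGA CGT AGA GGC AGT TAA TAC — ATG at 7, stop TAA at 31 → 27 nt; ATG at 28, stop TAA at 31 → 6 nt.
Frame +2: ACT CAA TGT ACT TAG GCG ATG AAG TTA TGT AAA AAC CAT GAC GTA GAG GCA GTT AAT — no ATG→stop ORF.
Frame +3: CTC AAT GTA CTT AGG CGA TGA AGT TAT GTA AAA ACC ATG ACG TAG AGG CAG TTA ATA — ATG at 39, stop TAG at 45 → 9 nt.
Frame -1: GTA TTA ACT GCC TCT ACG TCA TGG TTT TTA CAT AAC TTC ATC GCC TAA GTA CAT TGA GTA — no ATG→stop ORF.
Frame -2: TAT TAA CTG CCT CTA CGT CAT GGT TTT TAC ATA ACT TCA TCG CCT AAG TAC ATT GAG — no ATG→stop ORF.
Frame -3: ATT AAC TGC CTC TAC GTC ATG GTT TTT ACA TAA CTT CAT CGC CTA AGT ACA TTG AGT — ATG at 21, stop TAA at 33 → 15 nt.
Longest: frame +1, positions 7–33, 27 nt = 9 codons = 8 aa. → 27 nucleotides.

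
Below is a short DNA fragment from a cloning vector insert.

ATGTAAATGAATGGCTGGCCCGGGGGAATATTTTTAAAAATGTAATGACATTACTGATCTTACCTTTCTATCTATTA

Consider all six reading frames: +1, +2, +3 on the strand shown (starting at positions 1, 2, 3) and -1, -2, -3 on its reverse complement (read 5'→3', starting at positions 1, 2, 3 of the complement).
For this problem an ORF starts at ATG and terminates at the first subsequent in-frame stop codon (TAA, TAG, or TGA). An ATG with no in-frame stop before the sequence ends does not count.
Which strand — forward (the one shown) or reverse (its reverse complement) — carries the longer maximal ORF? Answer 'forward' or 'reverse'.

Reverse complement (5'→3'): TAATAGATAGAAAGGTAAGATCAGTAATGTCATTACATTTTTAAAAATATTCCCCCGGGCCAGCCATTCATTTACAT
Frame +1: ATG TAA ATG AAT GGC TGG CCC GGG GGA ATA TTT TTA AAA ATG TAA TGA CAT TAC TGA TCT TAC CTT TCT ATC TAT — ATG at 1, stop TAA at 4 → 6 nt; ATG at 7, stop TAA at 43 → 39 nt; ATG at 40, stop TAA at 43 → 6 nt.
Frame +2: TGT AAA TGA ATG GCT GGC CCG GGG GAA TAT TTT TAA AAA TGT AAT GAC ATT ACT GAT CTT ACC TTT CTA TCT ATT — ATG at 11, stop TAA at 35 → 27 nt.
Frame +3: GTA AAT GAA TGG CTG GCC CGG GGG AAT ATT TTT AAA AAT GTA ATG ACA TTA CTG ATC TTA CCT TTC TAT CTA TTA — no ATG→stop ORF.
Frame -1: TAA TAG ATA GAA AGG TAA GAT CAG TAA TGT CAT TAC ATT TTT AAA AAT ATT CCC CCG GGC CAG CCA TTC ATT TAC — no ATG→stop ORF.
Frame -2: AAT AGA TAG AAA GGT AAG ATC AGT AAT GTC ATT ACA TTT TTA AAA ATA TTC CCC CGG GCC AGC CAT TCA TTT ACA — no ATG→stop ORF.
Frame -3: ATA GAT AGA AAG GTA AGA TCA GTA ATG TCA TTA CAT TTT TAA AAA TAT TCC CCC GGG CCA GCC ATT CAT TTA CAT — ATG at 27, stop TAA at 42 → 18 nt.
Forward-strand max 39 nt; reverse-strand max 18 nt. The forward strand has the longer ORF.

forward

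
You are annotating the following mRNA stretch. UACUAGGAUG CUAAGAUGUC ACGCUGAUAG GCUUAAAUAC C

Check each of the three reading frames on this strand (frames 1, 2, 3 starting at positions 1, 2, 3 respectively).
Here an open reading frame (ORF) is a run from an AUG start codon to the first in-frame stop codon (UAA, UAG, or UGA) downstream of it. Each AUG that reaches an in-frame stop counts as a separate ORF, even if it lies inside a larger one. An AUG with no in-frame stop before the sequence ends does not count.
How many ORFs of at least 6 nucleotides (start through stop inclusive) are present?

1

Frame 1: UAC UAG GAU GCU AAG AUG UCA CGC UGA UAG GCU UAA AUA — AUG at 16, stop UGA at 25 → 12 nt.
Frame 2: ACU AGG AUG CUA AGA UGU CAC GCU GAU AGG CUU AAA UAC — no AUG→stop ORF.
Frame 3: CUA GGA UGC UAA GAU GUC ACG CUG AUA GGC UUA AAU ACC — no AUG→stop ORF.
ORFs ≥ 6 nucleotides: frame 1 16–27 (12 nucleotides). Count = 1.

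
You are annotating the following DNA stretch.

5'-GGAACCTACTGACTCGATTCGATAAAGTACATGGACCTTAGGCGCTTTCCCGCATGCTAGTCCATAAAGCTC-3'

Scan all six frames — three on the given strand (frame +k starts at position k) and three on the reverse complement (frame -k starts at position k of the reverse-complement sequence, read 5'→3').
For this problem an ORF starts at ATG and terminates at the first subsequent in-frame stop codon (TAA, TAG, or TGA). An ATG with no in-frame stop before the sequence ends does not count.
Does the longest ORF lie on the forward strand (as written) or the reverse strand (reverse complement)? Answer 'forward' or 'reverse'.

Reverse complement (5'→3'): GAGCTTTATGGACTAGCATGCGGGAAAGCGCCTAAGGTCCATGTACTTTATCGAATCGAGTCAGTAGGTTCC
Frame +1: GGA ACC TAC TGA CTC GAT TCG ATA AAG TAC ATG GAC CTT AGG CGC TTT CCC GCA TGC TAG TCC ATA AAG CTC — ATG at 31, stop TAG at 58 → 30 nt.
Frame +2: GAA CCT ACT GAC TCG ATT CGA TAA AGT ACA TGG ACC TTA GGC GCT TTC CCG CAT GCT AGT CCA TAA AGC — no ATG→stop ORF.
Frame +3: AAC CTA CTG ACT CGA TTC GAT AAA GTA CAT GGA CCT TAG GCG CTT TCC CGC ATG CTA GTC CAT AAA GCT — no ATG→stop ORF.
Frame -1: GAG CTT TAT GGA CTA GCA TGC GGG AAA GCG CCT AAG GTC CAT GTA CTT TAT CGA ATC GAG TCA GTA GGT TCC — no ATG→stop ORF.
Frame -2: AGC TTT ATG GAC TAG CAT GCG GGA AAG CGC CTA AGG TCC ATG TAC TTT ATC GAA TCG AGT CAG TAG GTT — ATG at 8, stop TAG at 14 → 9 nt; ATG at 41, stop TAG at 65 → 27 nt.
Frame -3: GCT TTA TGG ACT AGC ATG CGG GAA AGC GCC TAA GGT CCA TGT ACT TTA TCG AAT CGA GTC AGT AGG TTC — ATG at 18, stop TAA at 33 → 18 nt.
Forward-strand max 30 nt; reverse-strand max 27 nt. The forward strand has the longer ORF.

forward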